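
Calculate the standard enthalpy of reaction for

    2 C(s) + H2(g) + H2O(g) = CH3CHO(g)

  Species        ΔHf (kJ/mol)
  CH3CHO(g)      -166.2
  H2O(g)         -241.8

Products: 1·(-166.2) = -166.2
Reactants: 2·(+0.0) + 1·(+0.0) + 1·(-241.8) = -241.8
ΔH_rxn = (-166.2) − (-241.8) = 75.6 kJ/mol

ΔH_rxn = 75.6 kJ/mol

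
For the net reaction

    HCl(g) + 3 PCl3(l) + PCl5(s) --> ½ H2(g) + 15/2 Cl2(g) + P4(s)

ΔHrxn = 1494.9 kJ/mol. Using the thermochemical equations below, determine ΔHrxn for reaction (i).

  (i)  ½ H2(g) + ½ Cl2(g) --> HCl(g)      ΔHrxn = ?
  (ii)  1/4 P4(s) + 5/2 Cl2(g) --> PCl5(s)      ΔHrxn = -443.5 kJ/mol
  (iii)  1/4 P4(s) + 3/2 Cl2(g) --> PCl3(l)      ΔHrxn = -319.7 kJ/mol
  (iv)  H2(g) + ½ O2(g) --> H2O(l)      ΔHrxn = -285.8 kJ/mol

(i) reversed: contributes −x
(ii) reversed: +443.5 kJ/mol
(iii) reversed and × 3: (-3)·(-319.7) = +959.1 kJ/mol
(iv): not needed.
+1494.9 = (+443.5) + (+959.1) − x
x = (+1494.9 − (+1402.6)) / (-1) = -92.3 kJ/mol

ΔHrxn = -92.3 kJ/mol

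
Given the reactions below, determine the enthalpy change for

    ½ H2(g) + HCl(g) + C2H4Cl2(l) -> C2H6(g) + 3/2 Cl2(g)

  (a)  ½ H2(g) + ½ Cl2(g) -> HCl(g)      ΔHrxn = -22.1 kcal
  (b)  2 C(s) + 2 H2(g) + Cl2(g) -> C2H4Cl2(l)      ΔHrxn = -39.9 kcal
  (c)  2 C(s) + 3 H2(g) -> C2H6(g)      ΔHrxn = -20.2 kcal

(a) reversed: +22.1 kcal
(b) reversed: +39.9 kcal
(c) as written: -20.2 kcal
ΔHrxn = (-1)·(-22.1) + (-1)·(-39.9) + (1)·(-20.2) = 41.8 kcal

ΔHrxn = 41.8 kcal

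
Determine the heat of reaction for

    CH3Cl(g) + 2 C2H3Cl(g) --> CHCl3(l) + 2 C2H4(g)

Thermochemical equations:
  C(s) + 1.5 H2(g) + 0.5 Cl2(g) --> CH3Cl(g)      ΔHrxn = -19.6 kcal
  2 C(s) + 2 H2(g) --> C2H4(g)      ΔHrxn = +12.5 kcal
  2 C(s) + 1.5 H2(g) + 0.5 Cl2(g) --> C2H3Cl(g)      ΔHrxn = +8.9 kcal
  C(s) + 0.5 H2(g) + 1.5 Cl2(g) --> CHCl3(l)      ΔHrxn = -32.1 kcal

equation 1 reversed (reverse to put CH3Cl(g) on the reactant side): +19.6 kcal
equation 2 × 2 (×2 to match 2 C2H4(g) in the target): (2)·(+12.5) = +25.0 kcal
equation 3 reversed and × 2 (reverse to put C2H3Cl(g) on the reactant side; scale by 2 for the 2 C2H3Cl(g)): (-2)·(+8.9) = -17.8 kcal
equation 4 as written (CHCl3(l) already on the product side): -32.1 kcal
Summing the manipulated equations, ΔHrxn = (+19.6) + (+25.0) + (-17.8) + (-32.1) = -5.3 kcal

ΔHrxn = -5.3 kcal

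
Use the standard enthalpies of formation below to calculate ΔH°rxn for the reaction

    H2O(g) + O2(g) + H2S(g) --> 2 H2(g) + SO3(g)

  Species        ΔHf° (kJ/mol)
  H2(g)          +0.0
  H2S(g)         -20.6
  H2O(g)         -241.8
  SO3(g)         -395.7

ΔH°rxn = -133.3 kJ/mol

Products: 2·(+0.0) + 1·(-395.7) = -395.7
Reactants: 1·(-241.8) + 1·(+0.0) + 1·(-20.6) = -262.4
ΔH°rxn = (-395.7) − (-262.4) = -133.3 kJ/mol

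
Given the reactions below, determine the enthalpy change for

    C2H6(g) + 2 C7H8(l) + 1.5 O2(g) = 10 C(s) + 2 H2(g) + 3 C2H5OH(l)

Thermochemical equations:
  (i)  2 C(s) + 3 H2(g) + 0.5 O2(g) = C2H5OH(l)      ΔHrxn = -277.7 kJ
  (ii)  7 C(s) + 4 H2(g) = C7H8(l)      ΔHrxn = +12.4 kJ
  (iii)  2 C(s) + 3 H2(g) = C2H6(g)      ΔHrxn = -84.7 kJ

ΔHrxn = -773.2 kJ

(i) × 3 (scale by 3 for the 3 C2H5OH(l)): (3)·(-277.7) = -833.1 kJ
(ii) reversed and × 2 (C7H8(l) must end up as a reactant; ×2 to match 2 C7H8(l) in the target): (-2)·(+12.4) = -24.8 kJ
(iii) reversed (reverse to put C2H6(g) on the reactant side): +84.7 kJ
ΔHrxn = (3)·(-277.7) + (-2)·(+12.4) + (-1)·(-84.7) = -773.2 kJ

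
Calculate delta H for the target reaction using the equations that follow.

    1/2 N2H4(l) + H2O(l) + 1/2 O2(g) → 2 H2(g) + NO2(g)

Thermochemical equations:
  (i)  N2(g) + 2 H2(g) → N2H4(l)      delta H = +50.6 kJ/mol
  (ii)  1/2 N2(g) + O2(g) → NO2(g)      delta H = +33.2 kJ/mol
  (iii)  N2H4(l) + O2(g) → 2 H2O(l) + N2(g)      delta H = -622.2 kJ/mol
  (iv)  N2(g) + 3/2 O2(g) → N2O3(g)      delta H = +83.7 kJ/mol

(i) reversed (reverse to put H2(g) on the product side): -50.6 kJ/mol
(ii) as written (NO2(g) already on the product side): +33.2 kJ/mol
(iii) reversed and × 1/2 (H2O(l) must end up as a reactant; scale by 1/2 for the 1 H2O(l)): (-1/2)·(-622.2) = +311.1 kJ/mol
(iv): not needed (N2O3(g) appears nowhere else).
Since enthalpy is a state function, delta H = (-1)·(+50.6) + (1)·(+33.2) + (-1/2)·(-622.2) = 293.7 kJ/mol

delta H = 293.7 kJ/mol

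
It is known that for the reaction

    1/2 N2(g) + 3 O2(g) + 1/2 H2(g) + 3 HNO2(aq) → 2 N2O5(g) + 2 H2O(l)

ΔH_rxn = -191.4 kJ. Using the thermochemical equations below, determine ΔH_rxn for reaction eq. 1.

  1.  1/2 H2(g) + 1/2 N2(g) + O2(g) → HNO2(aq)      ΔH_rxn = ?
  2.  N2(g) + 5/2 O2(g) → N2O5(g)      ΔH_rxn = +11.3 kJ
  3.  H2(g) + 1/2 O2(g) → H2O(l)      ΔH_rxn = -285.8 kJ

eq. 1 reversed and × 3: contributes −3·x
eq. 2 × 2: (2)·(+11.3) = +22.6 kJ
eq. 3 × 2: (2)·(-285.8) = -571.6 kJ
-191.4 = (+22.6) + (-571.6) − 3·x
x = (-191.4 − (-549.0)) / (-3) = -119.2 kJ

ΔH_rxn = -119.2 kJ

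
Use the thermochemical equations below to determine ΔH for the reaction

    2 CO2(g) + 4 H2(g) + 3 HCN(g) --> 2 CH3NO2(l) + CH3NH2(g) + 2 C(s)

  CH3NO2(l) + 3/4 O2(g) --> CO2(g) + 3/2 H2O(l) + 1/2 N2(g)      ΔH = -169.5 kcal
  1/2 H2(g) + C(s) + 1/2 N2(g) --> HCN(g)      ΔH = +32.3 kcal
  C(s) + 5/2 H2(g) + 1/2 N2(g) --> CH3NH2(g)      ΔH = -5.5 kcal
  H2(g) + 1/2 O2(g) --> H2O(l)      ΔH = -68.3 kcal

equation 1 reversed and × 2: (-2)·(-169.5) = +339.0 kcal
equation 2 reversed and × 3: (-3)·(+32.3) = -96.9 kcal
equation 3 as written: -5.5 kcal
equation 4 × 3: (3)·(-68.3) = -204.9 kcal
ΔH = (-2)·(-169.5) + (-3)·(+32.3) + (1)·(-5.5) + (3)·(-68.3) = 31.7 kcal

ΔH = 31.7 kcal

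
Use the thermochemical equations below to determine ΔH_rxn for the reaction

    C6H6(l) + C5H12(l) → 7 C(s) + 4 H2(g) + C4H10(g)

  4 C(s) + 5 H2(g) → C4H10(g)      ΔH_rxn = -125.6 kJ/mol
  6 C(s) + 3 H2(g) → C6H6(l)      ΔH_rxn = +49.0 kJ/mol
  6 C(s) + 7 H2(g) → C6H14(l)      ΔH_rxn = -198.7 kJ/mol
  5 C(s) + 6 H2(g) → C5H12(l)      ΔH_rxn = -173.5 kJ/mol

equation 1 as written: -125.6 kJ/mol
equation 2 reversed: -49.0 kJ/mol
equation 3: not needed.
equation 4 reversed: +173.5 kJ/mol
Since enthalpy is a state function, ΔH_rxn = (1)·(-125.6) + (-1)·(+49.0) + (-1)·(-173.5) = -1.1 kJ/mol

ΔH_rxn = -1.1 kJ/mol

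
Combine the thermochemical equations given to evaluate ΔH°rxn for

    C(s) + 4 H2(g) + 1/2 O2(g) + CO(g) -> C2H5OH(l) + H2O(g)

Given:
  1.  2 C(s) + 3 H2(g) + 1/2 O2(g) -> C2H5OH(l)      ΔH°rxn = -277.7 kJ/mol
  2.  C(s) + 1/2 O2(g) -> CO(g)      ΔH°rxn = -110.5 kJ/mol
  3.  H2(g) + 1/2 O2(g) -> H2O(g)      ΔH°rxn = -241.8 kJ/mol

eq. 1 as written: -277.7 kJ/mol
eq. 2 reversed: +110.5 kJ/mol
eq. 3 as written: -241.8 kJ/mol
ΔH°rxn = (-277.7) + (+110.5) + (-241.8) = -409.0 kJ/mol

ΔH°rxn = -409.0 kJ/mol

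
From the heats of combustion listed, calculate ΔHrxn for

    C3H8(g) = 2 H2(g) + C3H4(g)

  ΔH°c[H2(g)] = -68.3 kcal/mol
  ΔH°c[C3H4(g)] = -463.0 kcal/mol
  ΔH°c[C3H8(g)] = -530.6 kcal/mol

Using ΔH = Σ nΔHc°(reactants) − Σ nΔHc°(products):
= [1·(-530.6)] − [2·(-68.3) + 1·(-463.0)]
= 69.0 kcal/mol

ΔHrxn = 69.0 kcal/mol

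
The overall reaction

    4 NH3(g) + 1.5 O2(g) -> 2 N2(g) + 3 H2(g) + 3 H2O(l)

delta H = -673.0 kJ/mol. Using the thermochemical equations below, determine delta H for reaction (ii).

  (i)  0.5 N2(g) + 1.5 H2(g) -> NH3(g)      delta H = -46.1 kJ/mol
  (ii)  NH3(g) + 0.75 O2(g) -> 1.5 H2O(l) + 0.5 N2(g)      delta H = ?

(i) reversed and × 2 (reverse to put H2(g) on the product side; scale by 2 for the 3 H2(g)): (-2)·(-46.1) = +92.2 kJ/mol
(ii) × 2 (×2 to match 3 H2O(l) in the target): contributes 2·x
-673.0 = (+92.2) + 2·x
x = (-673.0 − (+92.2)) / (2) = -382.6 kJ/mol

delta H = -382.6 kJ/mol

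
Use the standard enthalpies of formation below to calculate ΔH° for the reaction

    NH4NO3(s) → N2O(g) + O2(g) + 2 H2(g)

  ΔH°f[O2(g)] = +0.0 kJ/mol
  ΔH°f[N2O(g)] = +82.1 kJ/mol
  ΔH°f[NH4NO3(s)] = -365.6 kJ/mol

ΔH° = 447.7 kJ/mol

Products: 1·(+82.1) + 1·(+0.0) + 2·(+0.0) = +82.1
Reactants: 1·(-365.6) = -365.6
ΔH° = (+82.1) − (-365.6) = 447.7 kJ/mol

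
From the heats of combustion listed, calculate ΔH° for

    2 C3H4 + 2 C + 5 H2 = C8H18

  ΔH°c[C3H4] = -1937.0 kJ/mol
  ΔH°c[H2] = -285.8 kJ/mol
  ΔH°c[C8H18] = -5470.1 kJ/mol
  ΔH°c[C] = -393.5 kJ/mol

ΔH° = -619.9 kJ/mol

Using ΔH = Σ nΔHc°(reactants) − Σ nΔHc°(products):
= [2·(-1937.0) + 2·(-393.5) + 5·(-285.8)] − [1·(-5470.1)]
= -619.9 kJ/mol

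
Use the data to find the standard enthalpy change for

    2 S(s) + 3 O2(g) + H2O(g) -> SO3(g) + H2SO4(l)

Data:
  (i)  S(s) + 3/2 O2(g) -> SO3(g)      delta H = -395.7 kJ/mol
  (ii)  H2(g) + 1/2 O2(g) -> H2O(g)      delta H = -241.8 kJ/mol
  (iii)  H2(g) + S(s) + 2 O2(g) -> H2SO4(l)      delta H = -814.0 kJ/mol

(i) as written: -395.7 kJ/mol
(ii) reversed: +241.8 kJ/mol
(iii) as written: -814.0 kJ/mol
delta H = (-395.7) + (+241.8) + (-814.0) = -967.9 kJ/mol

delta H = -967.9 kJ/mol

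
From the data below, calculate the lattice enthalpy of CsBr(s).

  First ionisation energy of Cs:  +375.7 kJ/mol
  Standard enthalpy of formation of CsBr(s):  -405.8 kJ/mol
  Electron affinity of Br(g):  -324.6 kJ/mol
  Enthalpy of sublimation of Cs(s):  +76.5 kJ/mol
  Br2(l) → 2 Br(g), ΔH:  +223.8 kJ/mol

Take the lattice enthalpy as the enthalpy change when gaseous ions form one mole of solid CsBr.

U = -645.3 kJ/mol

ΔHf° = 1·ΔHsub + 1·(ΣIE) + 1/2·D(Br2) + 1·EA + U
-405.8 = 1·(+76.5) + 1·(+375.7) + 1/2·(+223.8) + 1·(-324.6) + U
U = -405.8 − (+239.5) = -645.3 kJ/mol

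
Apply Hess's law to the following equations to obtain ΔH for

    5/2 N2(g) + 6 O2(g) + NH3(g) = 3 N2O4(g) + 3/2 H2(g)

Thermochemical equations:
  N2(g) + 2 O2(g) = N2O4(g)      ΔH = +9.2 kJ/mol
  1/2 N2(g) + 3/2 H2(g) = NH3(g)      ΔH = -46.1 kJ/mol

ΔH = 73.7 kJ/mol

equation 1 × 3: (3)·(+9.2) = +27.6 kJ/mol
equation 2 reversed: +46.1 kJ/mol
ΔH = (3)·(+9.2) + (-1)·(-46.1) = 73.7 kJ/mol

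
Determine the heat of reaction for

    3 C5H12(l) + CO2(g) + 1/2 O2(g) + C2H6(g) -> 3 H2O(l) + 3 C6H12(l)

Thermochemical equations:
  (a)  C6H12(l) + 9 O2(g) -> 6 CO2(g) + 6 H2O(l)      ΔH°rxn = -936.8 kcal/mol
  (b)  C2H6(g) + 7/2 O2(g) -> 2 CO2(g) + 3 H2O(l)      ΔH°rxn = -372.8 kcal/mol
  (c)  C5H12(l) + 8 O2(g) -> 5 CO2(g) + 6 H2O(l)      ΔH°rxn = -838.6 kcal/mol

(a) reversed and × 3 (reverse to put C6H12(l) on the product side; scale by 3 for the 3 C6H12(l)): (-3)·(-936.8) = +2810.4 kcal/mol
(b) as written (C2H6(g) already on the reactant side): -372.8 kcal/mol
(c) × 3 (scale by 3 for the 3 C5H12(l)): (3)·(-838.6) = -2515.8 kcal/mol
Since enthalpy is a state function, ΔH°rxn = (+2810.4) + (-372.8) + (-2515.8) = -78.2 kcal/mol

ΔH°rxn = -78.2 kcal/mol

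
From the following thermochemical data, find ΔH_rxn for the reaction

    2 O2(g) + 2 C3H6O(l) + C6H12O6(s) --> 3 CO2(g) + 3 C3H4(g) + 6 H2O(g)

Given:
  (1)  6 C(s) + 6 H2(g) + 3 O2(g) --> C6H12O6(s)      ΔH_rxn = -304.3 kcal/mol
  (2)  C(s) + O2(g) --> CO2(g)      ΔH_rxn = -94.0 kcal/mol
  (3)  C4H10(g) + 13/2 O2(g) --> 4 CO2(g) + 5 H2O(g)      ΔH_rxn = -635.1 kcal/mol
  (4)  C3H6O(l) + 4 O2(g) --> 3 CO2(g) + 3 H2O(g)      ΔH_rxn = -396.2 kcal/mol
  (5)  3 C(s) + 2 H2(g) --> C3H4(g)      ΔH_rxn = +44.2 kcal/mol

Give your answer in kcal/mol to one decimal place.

ΔH_rxn = -73.5 kcal/mol

(1) reversed: +304.3 kcal/mol
(2) reversed and × 3: (-3)·(-94.0) = +282.0 kcal/mol
(3): not needed.
(4) × 2: (2)·(-396.2) = -792.4 kcal/mol
(5) × 3: (3)·(+44.2) = +132.6 kcal/mol
ΔH_rxn = (-1)·(-304.3) + (-3)·(-94.0) + (2)·(-396.2) + (3)·(+44.2) = -73.5 kcal/mol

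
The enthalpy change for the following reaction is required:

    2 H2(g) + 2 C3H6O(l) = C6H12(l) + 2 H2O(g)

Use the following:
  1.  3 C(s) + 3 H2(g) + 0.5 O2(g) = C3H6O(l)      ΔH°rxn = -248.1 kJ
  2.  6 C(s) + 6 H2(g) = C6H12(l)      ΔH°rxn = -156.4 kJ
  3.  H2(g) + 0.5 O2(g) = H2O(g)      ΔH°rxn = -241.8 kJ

ΔH°rxn = -143.8 kJ

eq. 1 reversed and × 2: (-2)·(-248.1) = +496.2 kJ
eq. 2 as written: -156.4 kJ
eq. 3 × 2: (2)·(-241.8) = -483.6 kJ
By Hess's law, ΔH°rxn = (-2)·(-248.1) + (1)·(-156.4) + (2)·(-241.8) = -143.8 kJ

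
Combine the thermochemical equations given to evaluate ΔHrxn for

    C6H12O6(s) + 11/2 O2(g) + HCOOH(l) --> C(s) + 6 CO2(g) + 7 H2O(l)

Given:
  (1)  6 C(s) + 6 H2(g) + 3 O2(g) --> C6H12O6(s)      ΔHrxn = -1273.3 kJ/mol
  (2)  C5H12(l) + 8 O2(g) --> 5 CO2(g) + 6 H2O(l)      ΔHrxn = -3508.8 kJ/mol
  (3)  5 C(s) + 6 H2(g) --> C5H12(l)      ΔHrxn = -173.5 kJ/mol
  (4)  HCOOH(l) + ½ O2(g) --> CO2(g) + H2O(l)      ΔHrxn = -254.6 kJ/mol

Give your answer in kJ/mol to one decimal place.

(1) reversed: +1273.3 kJ/mol
(2) as written: -3508.8 kJ/mol
(3) as written: -173.5 kJ/mol
(4) as written: -254.6 kJ/mol
Summing the manipulated equations, ΔHrxn = (+1273.3) + (-3508.8) + (-173.5) + (-254.6) = -2663.6 kJ/mol

ΔHrxn = -2663.6 kJ/mol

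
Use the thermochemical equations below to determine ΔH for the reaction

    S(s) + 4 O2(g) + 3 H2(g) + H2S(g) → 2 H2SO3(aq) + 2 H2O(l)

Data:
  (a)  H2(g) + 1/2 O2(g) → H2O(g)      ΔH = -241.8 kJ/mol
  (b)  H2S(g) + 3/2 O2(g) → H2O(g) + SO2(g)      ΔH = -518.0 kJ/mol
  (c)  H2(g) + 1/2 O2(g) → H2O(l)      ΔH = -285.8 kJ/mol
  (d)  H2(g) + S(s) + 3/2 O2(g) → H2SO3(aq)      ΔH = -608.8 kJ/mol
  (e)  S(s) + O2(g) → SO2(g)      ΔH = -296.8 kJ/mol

ΔH = -1768.6 kJ/mol

(a) reversed: +241.8 kJ/mol
(b) as written (H2S(g) already on the reactant side): -518.0 kJ/mol
(c) × 2 (scale by 2 for the 2 H2O(l)): (2)·(-285.8) = -571.6 kJ/mol
(d) × 2 (×2 to match 2 H2SO3(aq) in the target): (2)·(-608.8) = -1217.6 kJ/mol
(e) reversed: +296.8 kJ/mol
Since enthalpy is a state function, ΔH = (+241.8) + (-518.0) + (-571.6) + (-1217.6) + (+296.8) = -1768.6 kJ/mol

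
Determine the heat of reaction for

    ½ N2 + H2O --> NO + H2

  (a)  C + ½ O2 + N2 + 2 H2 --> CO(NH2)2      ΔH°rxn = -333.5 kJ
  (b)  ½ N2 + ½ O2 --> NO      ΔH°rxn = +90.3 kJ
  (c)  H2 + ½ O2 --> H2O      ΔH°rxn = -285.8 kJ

ΔH°rxn = 376.1 kJ

(a): not needed (CO(NH2)2 appears nowhere else).
(b) as written (NO already on the product side): +90.3 kJ
(c) reversed (H2O must end up as a reactant): +285.8 kJ
By Hess's law, ΔH°rxn = (1)·(+90.3) + (-1)·(-285.8) = 376.1 kJ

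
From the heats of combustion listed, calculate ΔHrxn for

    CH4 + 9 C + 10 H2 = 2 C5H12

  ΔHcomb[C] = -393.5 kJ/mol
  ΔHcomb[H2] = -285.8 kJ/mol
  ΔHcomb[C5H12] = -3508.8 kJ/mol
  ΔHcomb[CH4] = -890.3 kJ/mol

With combustion enthalpies, reactants minus products:
= [1·(-890.3) + 9·(-393.5) + 10·(-285.8)] − [2·(-3508.8)]
= -272.2 kJ/mol

ΔHrxn = -272.2 kJ/mol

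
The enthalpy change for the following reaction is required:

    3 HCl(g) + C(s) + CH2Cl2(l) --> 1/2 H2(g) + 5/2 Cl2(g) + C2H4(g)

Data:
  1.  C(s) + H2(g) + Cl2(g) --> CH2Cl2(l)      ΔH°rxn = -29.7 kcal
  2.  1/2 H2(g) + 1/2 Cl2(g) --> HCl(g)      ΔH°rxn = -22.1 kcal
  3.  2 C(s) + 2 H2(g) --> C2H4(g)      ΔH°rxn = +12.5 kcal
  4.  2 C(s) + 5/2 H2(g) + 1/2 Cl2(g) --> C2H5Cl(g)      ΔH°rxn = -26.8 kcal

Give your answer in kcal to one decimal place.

ΔH°rxn = 108.5 kcal

eq. 1 reversed (reverse to put CH2Cl2(l) on the reactant side): +29.7 kcal
eq. 2 reversed and × 3 (HCl(g) must end up as a reactant; ×3 to match 3 HCl(g) in the target): (-3)·(-22.1) = +66.3 kcal
eq. 3 as written (C2H4(g) already on the product side): +12.5 kcal
eq. 4: not needed (C2H5Cl(g) appears nowhere else).
By Hess's law, ΔH°rxn = (+29.7) + (+66.3) + (+12.5) = 108.5 kcal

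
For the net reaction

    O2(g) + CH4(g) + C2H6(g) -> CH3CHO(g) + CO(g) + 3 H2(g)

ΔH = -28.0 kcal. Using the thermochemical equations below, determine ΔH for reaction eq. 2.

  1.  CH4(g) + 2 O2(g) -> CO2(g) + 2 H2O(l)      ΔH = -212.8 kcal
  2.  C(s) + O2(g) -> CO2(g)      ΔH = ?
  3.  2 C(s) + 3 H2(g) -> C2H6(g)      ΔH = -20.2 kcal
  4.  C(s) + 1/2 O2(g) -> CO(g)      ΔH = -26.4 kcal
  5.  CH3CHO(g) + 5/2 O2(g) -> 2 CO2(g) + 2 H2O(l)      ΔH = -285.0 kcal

ΔH = -94.0 kcal

eq. 1 as written (CH4(g) already on the reactant side): -212.8 kcal
eq. 2 as written: contributes x
eq. 3 reversed (reverse to put C2H6(g) on the reactant side): +20.2 kcal
eq. 4 as written (CO(g) already on the product side): -26.4 kcal
eq. 5 reversed (CH3CHO(g) must end up as a product): +285.0 kcal
-28.0 = (-212.8) + (+20.2) + (-26.4) + (+285.0) + x
x = (-28.0 − (+66.0)) / (1) = -94.0 kcal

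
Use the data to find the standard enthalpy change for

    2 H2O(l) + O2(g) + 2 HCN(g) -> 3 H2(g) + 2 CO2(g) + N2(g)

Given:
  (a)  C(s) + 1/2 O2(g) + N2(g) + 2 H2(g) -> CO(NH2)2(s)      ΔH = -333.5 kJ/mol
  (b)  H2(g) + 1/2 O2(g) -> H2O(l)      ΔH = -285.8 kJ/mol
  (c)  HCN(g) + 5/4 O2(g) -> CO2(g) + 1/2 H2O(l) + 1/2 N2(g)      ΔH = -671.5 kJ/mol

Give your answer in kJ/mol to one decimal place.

ΔH = -485.6 kJ/mol

(a): not needed (C(s) appears nowhere else).
(b) reversed and × 3: (-3)·(-285.8) = +857.4 kJ/mol
(c) × 2 (scale by 2 for the 2 HCN(g)): (2)·(-671.5) = -1343.0 kJ/mol
ΔH = (-3)·(-285.8) + (2)·(-671.5) = -485.6 kJ/mol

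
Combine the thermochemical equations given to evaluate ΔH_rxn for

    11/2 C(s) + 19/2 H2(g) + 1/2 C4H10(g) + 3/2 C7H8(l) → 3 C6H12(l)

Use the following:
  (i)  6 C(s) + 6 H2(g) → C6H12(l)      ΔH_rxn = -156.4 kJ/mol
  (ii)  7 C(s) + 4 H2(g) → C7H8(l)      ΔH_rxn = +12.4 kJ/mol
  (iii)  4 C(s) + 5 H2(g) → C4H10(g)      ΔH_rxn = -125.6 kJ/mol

(i) × 3: (3)·(-156.4) = -469.2 kJ/mol
(ii) reversed and × 3/2: (-3/2)·(+12.4) = -18.6 kJ/mol
(iii) reversed and × 1/2: (-1/2)·(-125.6) = +62.8 kJ/mol
ΔH_rxn = (3)·(-156.4) + (-3/2)·(+12.4) + (-1/2)·(-125.6) = -425.0 kJ/mol

ΔH_rxn = -425.0 kJ/mol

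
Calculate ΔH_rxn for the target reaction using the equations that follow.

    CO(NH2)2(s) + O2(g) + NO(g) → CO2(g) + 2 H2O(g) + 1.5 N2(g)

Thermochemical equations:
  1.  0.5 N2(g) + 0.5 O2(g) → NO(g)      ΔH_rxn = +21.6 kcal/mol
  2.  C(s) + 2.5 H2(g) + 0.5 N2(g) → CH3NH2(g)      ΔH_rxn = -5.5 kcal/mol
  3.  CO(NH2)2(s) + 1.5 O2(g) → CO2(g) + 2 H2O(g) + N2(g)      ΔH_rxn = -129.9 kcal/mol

eq. 1 reversed (reverse to put NO(g) on the reactant side): -21.6 kcal/mol
eq. 2: not needed (H2(g) appears nowhere else).
eq. 3 as written (CO(NH2)2(s) already on the reactant side): -129.9 kcal/mol
ΔH_rxn = (-21.6) + (-129.9) = -151.5 kcal/mol

ΔH_rxn = -151.5 kcal/mol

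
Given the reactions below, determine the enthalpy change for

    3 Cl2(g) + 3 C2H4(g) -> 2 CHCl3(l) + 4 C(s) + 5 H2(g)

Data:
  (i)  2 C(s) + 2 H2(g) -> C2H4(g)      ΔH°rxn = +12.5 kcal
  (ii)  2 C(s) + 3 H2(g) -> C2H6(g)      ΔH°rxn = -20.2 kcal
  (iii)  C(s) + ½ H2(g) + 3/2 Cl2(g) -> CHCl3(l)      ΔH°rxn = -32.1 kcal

ΔH°rxn = -101.7 kcal

(i) reversed and × 3: (-3)·(+12.5) = -37.5 kcal
(ii): not needed.
(iii) × 2: (2)·(-32.1) = -64.2 kcal
ΔH°rxn = (-3)·(+12.5) + (2)·(-32.1) = -101.7 kcal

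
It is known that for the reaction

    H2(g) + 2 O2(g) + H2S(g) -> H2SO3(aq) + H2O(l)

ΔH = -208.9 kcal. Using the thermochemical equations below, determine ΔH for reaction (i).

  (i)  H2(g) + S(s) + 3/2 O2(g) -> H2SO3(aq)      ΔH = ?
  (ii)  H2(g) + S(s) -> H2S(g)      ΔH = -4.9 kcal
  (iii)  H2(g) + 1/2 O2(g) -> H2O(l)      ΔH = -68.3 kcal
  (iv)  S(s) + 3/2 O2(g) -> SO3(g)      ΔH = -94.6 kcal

(i) as written (H2SO3(aq) already on the product side): contributes x
(ii) reversed (reverse to put H2S(g) on the reactant side): +4.9 kcal
(iii) as written (H2O(l) already on the product side): -68.3 kcal
(iv): not needed (SO3(g) appears nowhere else).
-208.9 = (+4.9) + (-68.3) + x
x = (-208.9 − (-63.4)) / (1) = -145.5 kcal

ΔH = -145.5 kcal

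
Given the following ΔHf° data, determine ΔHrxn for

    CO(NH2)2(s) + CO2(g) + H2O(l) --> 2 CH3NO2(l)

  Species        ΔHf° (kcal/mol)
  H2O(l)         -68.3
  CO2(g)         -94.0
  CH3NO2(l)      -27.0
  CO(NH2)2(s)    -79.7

Products: 2·(-27.0) = -54.0
Reactants: 1·(-79.7) + 1·(-94.0) + 1·(-68.3) = -242.0
ΔHrxn = (-54.0) − (-242.0) = 188.0 kcal/mol

ΔHrxn = 188.0 kcal/mol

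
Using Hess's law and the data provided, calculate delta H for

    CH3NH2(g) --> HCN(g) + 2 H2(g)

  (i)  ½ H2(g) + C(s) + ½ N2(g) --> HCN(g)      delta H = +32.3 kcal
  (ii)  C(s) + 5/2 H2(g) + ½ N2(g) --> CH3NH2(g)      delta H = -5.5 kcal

delta H = 37.8 kcal

(i) as written (HCN(g) already on the product side): +32.3 kcal
(ii) reversed (CH3NH2(g) must end up as a reactant): +5.5 kcal
Summing the manipulated equations, delta H = (+32.3) + (+5.5) = 37.8 kcal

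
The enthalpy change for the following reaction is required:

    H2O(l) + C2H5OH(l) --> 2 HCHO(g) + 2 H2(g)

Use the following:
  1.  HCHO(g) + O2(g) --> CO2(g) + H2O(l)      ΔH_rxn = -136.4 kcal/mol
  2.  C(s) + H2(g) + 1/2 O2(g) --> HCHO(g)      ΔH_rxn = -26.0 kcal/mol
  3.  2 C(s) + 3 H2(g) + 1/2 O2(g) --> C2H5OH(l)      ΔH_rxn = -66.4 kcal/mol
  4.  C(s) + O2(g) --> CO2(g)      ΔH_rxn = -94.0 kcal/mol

ΔH_rxn = 82.8 kcal/mol

eq. 1 reversed (H2O(l) must end up as a reactant): +136.4 kcal/mol
eq. 2 as written: -26.0 kcal/mol
eq. 3 reversed (reverse to put C2H5OH(l) on the reactant side): +66.4 kcal/mol
eq. 4 as written: -94.0 kcal/mol
ΔH_rxn = (+136.4) + (-26.0) + (+66.4) + (-94.0) = 82.8 kcal/mol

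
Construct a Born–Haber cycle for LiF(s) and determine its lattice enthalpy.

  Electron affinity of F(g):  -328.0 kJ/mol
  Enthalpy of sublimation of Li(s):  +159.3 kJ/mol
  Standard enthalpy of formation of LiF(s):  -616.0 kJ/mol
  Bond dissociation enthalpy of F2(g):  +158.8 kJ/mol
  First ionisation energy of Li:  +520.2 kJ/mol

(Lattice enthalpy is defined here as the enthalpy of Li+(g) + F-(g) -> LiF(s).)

U = -1046.9 kJ/mol

ΔHf° = 1·ΔHsub + 1·(ΣIE) + 1/2·D(F2) + 1·EA + U
-616.0 = 1·(+159.3) + 1·(+520.2) + 1/2·(+158.8) + 1·(-328.0) + U
U = -616.0 − (+430.9) = -1046.9 kJ/mol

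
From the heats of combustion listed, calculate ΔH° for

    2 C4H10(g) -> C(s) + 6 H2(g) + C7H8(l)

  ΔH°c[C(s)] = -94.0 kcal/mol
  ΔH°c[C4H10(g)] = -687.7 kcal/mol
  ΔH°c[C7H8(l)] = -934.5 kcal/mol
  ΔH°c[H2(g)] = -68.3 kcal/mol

ΔH° = 62.9 kcal/mol

Using ΔH = Σ nΔHc°(reactants) − Σ nΔHc°(products):
= [2·(-687.7)] − [1·(-94.0) + 6·(-68.3) + 1·(-934.5)]
= 62.9 kcal/mol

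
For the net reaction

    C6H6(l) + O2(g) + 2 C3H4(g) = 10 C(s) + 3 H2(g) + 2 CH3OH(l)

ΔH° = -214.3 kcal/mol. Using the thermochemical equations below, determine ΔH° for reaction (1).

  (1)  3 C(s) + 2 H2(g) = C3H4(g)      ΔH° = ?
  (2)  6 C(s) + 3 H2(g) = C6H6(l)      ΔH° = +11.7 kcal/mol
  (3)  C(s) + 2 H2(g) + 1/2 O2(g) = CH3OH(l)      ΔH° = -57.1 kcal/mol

(1) reversed and × 2: contributes −2·x
(2) reversed: -11.7 kcal/mol
(3) × 2: (2)·(-57.1) = -114.2 kcal/mol
-214.3 = (-11.7) + (-114.2) − 2·x
x = (-214.3 − (-125.9)) / (-2) = 44.2 kcal/mol

ΔH° = 44.2 kcal/mol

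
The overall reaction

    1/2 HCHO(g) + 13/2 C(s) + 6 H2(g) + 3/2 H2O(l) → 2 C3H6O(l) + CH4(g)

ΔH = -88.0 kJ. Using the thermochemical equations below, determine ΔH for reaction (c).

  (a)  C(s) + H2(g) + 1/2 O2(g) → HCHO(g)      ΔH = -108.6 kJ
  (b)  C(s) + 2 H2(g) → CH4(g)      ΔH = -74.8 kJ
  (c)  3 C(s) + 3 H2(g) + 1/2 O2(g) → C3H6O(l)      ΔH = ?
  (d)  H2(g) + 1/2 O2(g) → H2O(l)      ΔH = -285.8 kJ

ΔH = -248.1 kJ

(a) reversed and × 1/2: (-1/2)·(-108.6) = +54.3 kJ
(b) as written: -74.8 kJ
(c) × 2: contributes 2·x
(d) reversed and × 3/2: (-3/2)·(-285.8) = +428.7 kJ
-88.0 = (+54.3) + (-74.8) + (+428.7) + 2·x
x = (-88.0 − (+408.2)) / (2) = -248.1 kJ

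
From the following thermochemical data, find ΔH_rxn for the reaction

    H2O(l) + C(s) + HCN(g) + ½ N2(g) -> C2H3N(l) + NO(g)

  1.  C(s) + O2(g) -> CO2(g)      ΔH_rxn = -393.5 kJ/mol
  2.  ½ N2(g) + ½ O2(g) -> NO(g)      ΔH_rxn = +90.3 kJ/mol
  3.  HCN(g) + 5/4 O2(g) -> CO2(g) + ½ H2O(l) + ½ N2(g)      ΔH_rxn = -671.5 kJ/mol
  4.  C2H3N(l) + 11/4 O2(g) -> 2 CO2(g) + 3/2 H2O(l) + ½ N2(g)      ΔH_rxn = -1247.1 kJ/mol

eq. 1 as written (C(s) already on the reactant side): -393.5 kJ/mol
eq. 2 as written (NO(g) already on the product side): +90.3 kJ/mol
eq. 3 as written (HCN(g) already on the reactant side): -671.5 kJ/mol
eq. 4 reversed (reverse to put C2H3N(l) on the product side): +1247.1 kJ/mol
Combining the equations, ΔH_rxn = (-393.5) + (+90.3) + (-671.5) + (+1247.1) = 272.4 kJ/mol

ΔH_rxn = 272.4 kJ/mol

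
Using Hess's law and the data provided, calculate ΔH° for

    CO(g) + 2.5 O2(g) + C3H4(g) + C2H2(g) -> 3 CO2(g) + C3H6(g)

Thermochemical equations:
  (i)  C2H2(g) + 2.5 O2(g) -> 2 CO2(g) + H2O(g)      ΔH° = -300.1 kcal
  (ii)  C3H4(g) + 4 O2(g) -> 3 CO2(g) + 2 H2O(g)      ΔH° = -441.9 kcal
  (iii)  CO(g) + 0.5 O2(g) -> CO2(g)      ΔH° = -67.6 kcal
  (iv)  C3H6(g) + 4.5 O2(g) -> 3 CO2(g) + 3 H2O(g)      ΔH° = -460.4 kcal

(i) as written: -300.1 kcal
(ii) as written: -441.9 kcal
(iii) as written: -67.6 kcal
(iv) reversed: +460.4 kcal
ΔH° = (-300.1) + (-441.9) + (-67.6) + (+460.4) = -349.2 kcal

ΔH° = -349.2 kcal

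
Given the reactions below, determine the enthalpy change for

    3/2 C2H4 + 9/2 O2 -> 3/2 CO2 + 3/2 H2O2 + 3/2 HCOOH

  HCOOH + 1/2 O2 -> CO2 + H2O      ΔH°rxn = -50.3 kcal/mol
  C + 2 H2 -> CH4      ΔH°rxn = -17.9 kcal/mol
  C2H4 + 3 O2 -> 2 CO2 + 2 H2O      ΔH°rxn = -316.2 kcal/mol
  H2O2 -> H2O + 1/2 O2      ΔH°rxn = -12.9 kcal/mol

equation 1 reversed and × 3/2: (-3/2)·(-50.3) = +75.45 kcal/mol
equation 2: not needed.
equation 3 × 3/2: (3/2)·(-316.2) = -474.3 kcal/mol
equation 4 reversed and × 3/2: (-3/2)·(-12.9) = +19.35 kcal/mol
ΔH°rxn = (-3/2)·(-50.3) + (3/2)·(-316.2) + (-3/2)·(-12.9) = -379.5 kcal/mol

ΔH°rxn = -379.5 kcal/mol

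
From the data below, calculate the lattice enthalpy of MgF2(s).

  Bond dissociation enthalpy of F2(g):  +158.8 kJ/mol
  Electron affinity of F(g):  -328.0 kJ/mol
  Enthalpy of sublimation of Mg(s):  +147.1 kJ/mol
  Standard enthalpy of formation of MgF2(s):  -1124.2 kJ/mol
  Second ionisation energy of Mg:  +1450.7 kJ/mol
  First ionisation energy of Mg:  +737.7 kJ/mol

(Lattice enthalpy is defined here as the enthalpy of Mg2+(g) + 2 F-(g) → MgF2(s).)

U = -2962.5 kJ/mol

ΔHf° = 1·ΔHsub + 1·(ΣIE) + 1·D(F2) + 2·EA + U
-1124.2 = 1·(+147.1) + 1·(+2188.4) + 1·(+158.8) + 2·(-328.0) + U
U = -1124.2 − (+1838.3) = -2962.5 kJ/mol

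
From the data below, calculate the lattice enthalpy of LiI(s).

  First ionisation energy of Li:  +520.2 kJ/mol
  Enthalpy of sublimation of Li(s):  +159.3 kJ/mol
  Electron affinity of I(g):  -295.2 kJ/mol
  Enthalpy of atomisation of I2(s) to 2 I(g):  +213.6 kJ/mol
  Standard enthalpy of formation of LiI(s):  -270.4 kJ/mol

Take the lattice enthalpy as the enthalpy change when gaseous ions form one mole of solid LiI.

ΔHf° = 1·ΔHsub + 1·(ΣIE) + 1/2·D(I2) + 1·EA + U
-270.4 = 1·(+159.3) + 1·(+520.2) + 1/2·(+213.6) + 1·(-295.2) + U
U = -270.4 − (+491.1) = -761.5 kJ/mol

U = -761.5 kJ/mol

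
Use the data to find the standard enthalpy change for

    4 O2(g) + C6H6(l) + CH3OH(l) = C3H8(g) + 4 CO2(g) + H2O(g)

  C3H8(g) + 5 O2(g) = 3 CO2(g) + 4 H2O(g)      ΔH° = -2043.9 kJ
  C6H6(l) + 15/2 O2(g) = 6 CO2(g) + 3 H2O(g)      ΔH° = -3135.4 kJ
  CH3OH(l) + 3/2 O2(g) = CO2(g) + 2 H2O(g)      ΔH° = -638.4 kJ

equation 1 reversed: +2043.9 kJ
equation 2 as written: -3135.4 kJ
equation 3 as written: -638.4 kJ
ΔH° = (+2043.9) + (-3135.4) + (-638.4) = -1729.9 kJ

ΔH° = -1729.9 kJ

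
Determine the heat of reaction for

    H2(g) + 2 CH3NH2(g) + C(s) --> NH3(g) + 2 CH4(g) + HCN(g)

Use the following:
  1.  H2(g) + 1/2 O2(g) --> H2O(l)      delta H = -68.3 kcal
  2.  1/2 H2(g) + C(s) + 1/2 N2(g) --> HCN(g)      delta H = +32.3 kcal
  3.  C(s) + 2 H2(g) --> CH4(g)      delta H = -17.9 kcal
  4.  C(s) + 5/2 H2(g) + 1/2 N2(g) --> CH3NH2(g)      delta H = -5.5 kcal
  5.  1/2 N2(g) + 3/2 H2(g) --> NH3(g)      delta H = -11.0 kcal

eq. 1: not needed (O2(g) appears nowhere else).
eq. 2 as written (HCN(g) already on the product side): +32.3 kcal
eq. 3 × 2 (scale by 2 for the 2 CH4(g)): (2)·(-17.9) = -35.8 kcal
eq. 4 reversed and × 2 (CH3NH2(g) must end up as a reactant; ×2 to match 2 CH3NH2(g) in the target): (-2)·(-5.5) = +11.0 kcal
eq. 5 as written (NH3(g) already on the product side): -11.0 kcal
By Hess's law, delta H = (1)·(+32.3) + (2)·(-17.9) + (-2)·(-5.5) + (1)·(-11.0) = -3.5 kcal

delta H = -3.5 kcal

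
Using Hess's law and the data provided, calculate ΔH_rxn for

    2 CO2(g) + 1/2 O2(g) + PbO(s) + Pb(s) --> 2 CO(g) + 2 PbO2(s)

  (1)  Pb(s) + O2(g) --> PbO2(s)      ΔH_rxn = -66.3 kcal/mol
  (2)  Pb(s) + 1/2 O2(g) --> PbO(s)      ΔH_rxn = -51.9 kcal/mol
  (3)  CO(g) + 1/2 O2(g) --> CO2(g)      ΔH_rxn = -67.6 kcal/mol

ΔH_rxn = 54.5 kcal/mol

(1) × 2: (2)·(-66.3) = -132.6 kcal/mol
(2) reversed: +51.9 kcal/mol
(3) reversed and × 2: (-2)·(-67.6) = +135.2 kcal/mol
Since enthalpy is a state function, ΔH_rxn = (-132.6) + (+51.9) + (+135.2) = 54.5 kcal/mol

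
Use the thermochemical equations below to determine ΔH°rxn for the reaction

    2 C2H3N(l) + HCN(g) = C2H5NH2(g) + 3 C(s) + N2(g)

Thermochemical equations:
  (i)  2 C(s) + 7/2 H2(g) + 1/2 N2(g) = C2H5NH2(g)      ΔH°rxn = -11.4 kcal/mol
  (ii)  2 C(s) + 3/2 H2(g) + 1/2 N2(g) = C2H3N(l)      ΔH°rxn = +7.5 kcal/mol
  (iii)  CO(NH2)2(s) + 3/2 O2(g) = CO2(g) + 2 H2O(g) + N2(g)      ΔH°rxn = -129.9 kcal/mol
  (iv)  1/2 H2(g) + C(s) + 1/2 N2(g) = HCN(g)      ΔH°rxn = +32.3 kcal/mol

(i) as written: -11.4 kcal/mol
(ii) reversed and × 2: (-2)·(+7.5) = -15.0 kcal/mol
(iii): not needed.
(iv) reversed: -32.3 kcal/mol
ΔH°rxn = (1)·(-11.4) + (-2)·(+7.5) + (-1)·(+32.3) = -58.7 kcal/mol

ΔH°rxn = -58.7 kcal/mol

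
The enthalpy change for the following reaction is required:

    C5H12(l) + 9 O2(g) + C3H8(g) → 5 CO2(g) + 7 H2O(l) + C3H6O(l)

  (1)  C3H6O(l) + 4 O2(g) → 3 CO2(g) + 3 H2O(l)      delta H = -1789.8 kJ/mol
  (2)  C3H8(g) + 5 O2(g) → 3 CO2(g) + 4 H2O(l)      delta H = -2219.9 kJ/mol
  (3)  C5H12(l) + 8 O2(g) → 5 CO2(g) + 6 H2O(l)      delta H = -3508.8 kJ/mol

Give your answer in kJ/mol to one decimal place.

delta H = -3938.9 kJ/mol

(1) reversed: +1789.8 kJ/mol
(2) as written: -2219.9 kJ/mol
(3) as written: -3508.8 kJ/mol
Combining the equations, delta H = (-1)·(-1789.8) + (1)·(-2219.9) + (1)·(-3508.8) = -3938.9 kJ/mol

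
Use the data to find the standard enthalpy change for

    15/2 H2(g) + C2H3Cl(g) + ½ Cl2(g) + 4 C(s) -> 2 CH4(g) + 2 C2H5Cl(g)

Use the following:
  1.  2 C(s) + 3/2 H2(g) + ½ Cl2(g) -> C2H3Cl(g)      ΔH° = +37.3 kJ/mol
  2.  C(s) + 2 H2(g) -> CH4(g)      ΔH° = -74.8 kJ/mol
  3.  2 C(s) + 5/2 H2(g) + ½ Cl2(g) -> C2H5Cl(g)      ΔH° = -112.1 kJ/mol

eq. 1 reversed (reverse to put C2H3Cl(g) on the reactant side): -37.3 kJ/mol
eq. 2 × 2 (×2 to match 2 CH4(g) in the target): (2)·(-74.8) = -149.6 kJ/mol
eq. 3 × 2 (×2 to match 2 C2H5Cl(g) in the target): (2)·(-112.1) = -224.2 kJ/mol
ΔH° = (-37.3) + (-149.6) + (-224.2) = -411.1 kJ/mol

ΔH° = -411.1 kJ/mol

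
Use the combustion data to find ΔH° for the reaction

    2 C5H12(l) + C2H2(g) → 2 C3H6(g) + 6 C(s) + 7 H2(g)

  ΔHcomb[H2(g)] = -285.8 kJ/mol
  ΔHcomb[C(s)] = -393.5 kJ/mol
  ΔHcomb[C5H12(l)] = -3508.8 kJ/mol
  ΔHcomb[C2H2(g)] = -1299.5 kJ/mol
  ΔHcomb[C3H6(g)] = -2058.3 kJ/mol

Using ΔH = Σ nΔHc°(reactants) − Σ nΔHc°(products):
= [2·(-3508.8) + 1·(-1299.5)] − [2·(-2058.3) + 6·(-393.5) + 7·(-285.8)]
= 161.1 kJ/mol

ΔH° = 161.1 kJ/mol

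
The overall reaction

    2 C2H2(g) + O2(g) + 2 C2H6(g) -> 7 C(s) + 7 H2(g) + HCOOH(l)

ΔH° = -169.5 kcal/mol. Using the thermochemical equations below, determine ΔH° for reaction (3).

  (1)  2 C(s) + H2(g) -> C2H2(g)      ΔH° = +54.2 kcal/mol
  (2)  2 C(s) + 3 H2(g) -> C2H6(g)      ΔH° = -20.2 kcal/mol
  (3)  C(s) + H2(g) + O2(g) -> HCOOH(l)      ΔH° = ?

ΔH° = -101.5 kcal/mol

(1) reversed and × 2 (reverse to put C2H2(g) on the reactant side; scale by 2 for the 2 C2H2(g)): (-2)·(+54.2) = -108.4 kcal/mol
(2) reversed and × 2 (reverse to put C2H6(g) on the reactant side; scale by 2 for the 2 C2H6(g)): (-2)·(-20.2) = +40.4 kcal/mol
(3) as written (HCOOH(l) already on the product side): contributes x
-169.5 = (-108.4) + (+40.4) + x
x = (-169.5 − (-68.0)) / (1) = -101.5 kcal/mol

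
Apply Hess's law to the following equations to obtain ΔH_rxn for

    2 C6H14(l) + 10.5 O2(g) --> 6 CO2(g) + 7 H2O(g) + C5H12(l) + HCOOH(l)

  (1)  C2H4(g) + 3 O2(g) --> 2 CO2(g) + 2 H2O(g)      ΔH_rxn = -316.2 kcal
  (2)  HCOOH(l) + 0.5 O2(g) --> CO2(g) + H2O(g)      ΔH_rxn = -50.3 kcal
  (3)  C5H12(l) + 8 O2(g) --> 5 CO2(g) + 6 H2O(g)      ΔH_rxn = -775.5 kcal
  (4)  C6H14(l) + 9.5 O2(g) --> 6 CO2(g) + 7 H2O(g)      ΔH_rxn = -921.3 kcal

(1): not needed (C2H4(g) appears nowhere else).
(2) reversed (HCOOH(l) must end up as a product): +50.3 kcal
(3) reversed (C5H12(l) must end up as a product): +775.5 kcal
(4) × 2 (×2 to match 2 C6H14(l) in the target): (2)·(-921.3) = -1842.6 kcal
Combining the equations, ΔH_rxn = (-1)·(-50.3) + (-1)·(-775.5) + (2)·(-921.3) = -1016.8 kcal

ΔH_rxn = -1016.8 kcal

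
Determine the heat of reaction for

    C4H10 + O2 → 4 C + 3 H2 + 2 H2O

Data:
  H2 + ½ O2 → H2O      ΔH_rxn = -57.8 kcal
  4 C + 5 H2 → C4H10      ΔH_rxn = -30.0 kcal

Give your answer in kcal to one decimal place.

ΔH_rxn = -85.6 kcal

equation 1 × 2: (2)·(-57.8) = -115.6 kcal
equation 2 reversed: +30.0 kcal
ΔH_rxn = (2)·(-57.8) + (-1)·(-30.0) = -85.6 kcal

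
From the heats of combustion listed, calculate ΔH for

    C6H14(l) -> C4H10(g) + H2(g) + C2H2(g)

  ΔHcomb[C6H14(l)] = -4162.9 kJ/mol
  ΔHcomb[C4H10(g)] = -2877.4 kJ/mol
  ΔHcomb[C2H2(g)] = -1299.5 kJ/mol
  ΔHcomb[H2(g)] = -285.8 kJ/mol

ΔH = 299.8 kJ/mol

With combustion enthalpies, reactants minus products:
= [1·(-4162.9)] − [1·(-2877.4) + 1·(-285.8) + 1·(-1299.5)]
= 299.8 kJ/mol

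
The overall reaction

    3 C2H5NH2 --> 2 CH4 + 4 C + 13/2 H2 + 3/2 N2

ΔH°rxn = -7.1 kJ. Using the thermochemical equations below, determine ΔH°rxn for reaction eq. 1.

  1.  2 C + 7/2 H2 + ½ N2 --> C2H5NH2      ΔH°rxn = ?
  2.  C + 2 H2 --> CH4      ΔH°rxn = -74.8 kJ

eq. 1 reversed and × 3 (C2H5NH2 must end up as a reactant; ×3 to match 3 C2H5NH2 in the target): contributes −3·x
eq. 2 × 2 (scale by 2 for the 2 CH4): (2)·(-74.8) = -149.6 kJ
-7.1 = (-149.6) − 3·x
x = (-7.1 − (-149.6)) / (-3) = -47.5 kJ

ΔH°rxn = -47.5 kJ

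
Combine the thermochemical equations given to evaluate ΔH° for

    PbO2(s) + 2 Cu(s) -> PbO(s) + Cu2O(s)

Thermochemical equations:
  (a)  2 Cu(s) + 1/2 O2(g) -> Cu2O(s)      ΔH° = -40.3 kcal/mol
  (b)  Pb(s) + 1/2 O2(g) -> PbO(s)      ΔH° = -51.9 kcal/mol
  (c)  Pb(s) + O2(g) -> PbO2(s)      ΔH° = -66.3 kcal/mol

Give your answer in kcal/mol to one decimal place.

ΔH° = -25.9 kcal/mol

(a) as written: -40.3 kcal/mol
(b) as written: -51.9 kcal/mol
(c) reversed: +66.3 kcal/mol
ΔH° = (-40.3) + (-51.9) + (+66.3) = -25.9 kcal/mol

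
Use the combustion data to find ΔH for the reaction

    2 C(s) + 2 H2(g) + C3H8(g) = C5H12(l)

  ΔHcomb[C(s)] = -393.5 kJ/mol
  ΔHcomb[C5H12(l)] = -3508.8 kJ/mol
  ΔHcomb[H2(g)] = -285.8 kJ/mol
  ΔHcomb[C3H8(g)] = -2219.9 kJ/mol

ΔH = -69.7 kJ/mol

With combustion enthalpies, reactants minus products:
= [2·(-393.5) + 2·(-285.8) + 1·(-2219.9)] − [1·(-3508.8)]
= -69.7 kJ/mol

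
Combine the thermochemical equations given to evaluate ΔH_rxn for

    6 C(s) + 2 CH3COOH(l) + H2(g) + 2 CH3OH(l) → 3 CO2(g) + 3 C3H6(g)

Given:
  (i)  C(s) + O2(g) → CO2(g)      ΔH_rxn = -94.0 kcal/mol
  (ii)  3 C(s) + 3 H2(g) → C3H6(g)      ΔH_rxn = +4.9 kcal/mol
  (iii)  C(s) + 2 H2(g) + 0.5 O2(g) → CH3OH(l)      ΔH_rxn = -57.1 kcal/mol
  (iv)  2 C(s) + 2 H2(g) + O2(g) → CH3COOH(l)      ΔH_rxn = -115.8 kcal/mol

(i) × 3 (scale by 3 for the 3 CO2(g)): (3)·(-94.0) = -282.0 kcal/mol
(ii) × 3 (×3 to match 3 C3H6(g) in the target): (3)·(+4.9) = +14.7 kcal/mol
(iii) reversed and × 2 (CH3OH(l) must end up as a reactant; scale by 2 for the 2 CH3OH(l)): (-2)·(-57.1) = +114.2 kcal/mol
(iv) reversed and × 2 (CH3COOH(l) must end up as a reactant; ×2 to match 2 CH3COOH(l) in the target): (-2)·(-115.8) = +231.6 kcal/mol
ΔH_rxn = (-282.0) + (+14.7) + (+114.2) + (+231.6) = 78.5 kcal/mol

ΔH_rxn = 78.5 kcal/mol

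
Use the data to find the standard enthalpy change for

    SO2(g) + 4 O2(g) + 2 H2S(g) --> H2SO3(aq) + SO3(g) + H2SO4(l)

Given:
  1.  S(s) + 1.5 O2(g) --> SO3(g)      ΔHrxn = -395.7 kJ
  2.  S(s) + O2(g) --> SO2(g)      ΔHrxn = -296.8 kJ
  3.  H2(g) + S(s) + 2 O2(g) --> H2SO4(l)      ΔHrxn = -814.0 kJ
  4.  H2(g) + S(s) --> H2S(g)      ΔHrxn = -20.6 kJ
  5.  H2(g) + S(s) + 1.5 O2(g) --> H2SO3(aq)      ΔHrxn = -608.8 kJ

eq. 1 as written: -395.7 kJ
eq. 2 reversed: +296.8 kJ
eq. 3 as written: -814.0 kJ
eq. 4 reversed and × 2: (-2)·(-20.6) = +41.2 kJ
eq. 5 as written: -608.8 kJ
ΔHrxn = (-395.7) + (+296.8) + (-814.0) + (+41.2) + (-608.8) = -1480.5 kJ

ΔHrxn = -1480.5 kJ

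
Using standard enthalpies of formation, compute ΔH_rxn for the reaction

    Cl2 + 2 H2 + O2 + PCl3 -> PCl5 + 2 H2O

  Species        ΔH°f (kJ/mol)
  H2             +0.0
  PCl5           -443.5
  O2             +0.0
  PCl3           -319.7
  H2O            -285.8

Products: 1·(-443.5) + 2·(-285.8) = -1015.1
Reactants: 1·(+0.0) + 2·(+0.0) + 1·(+0.0) + 1·(-319.7) = -319.7
ΔH_rxn = (-1015.1) − (-319.7) = -695.4 kJ/mol

ΔH_rxn = -695.4 kJ/mol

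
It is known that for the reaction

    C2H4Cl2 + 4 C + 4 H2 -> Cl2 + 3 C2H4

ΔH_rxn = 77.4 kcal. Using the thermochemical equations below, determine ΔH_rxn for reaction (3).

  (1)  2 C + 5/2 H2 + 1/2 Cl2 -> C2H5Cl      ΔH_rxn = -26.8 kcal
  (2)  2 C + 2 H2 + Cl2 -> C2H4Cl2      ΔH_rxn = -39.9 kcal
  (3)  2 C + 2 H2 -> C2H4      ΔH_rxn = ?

(1): not needed.
(2) reversed: +39.9 kcal
(3) × 3: contributes 3·x
+77.4 = (+39.9) + 3·x
x = (+77.4 − (+39.9)) / (3) = 12.5 kcal

ΔH_rxn = 12.5 kcal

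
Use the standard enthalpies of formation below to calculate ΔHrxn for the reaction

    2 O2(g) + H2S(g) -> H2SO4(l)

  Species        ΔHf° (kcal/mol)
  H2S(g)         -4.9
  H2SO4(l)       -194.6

ΔHrxn = -189.7 kcal/mol

Products: 1·(-194.6) = -194.6
Reactants: 2·(+0.0) + 1·(-4.9) = -4.9
ΔHrxn = (-194.6) − (-4.9) = -189.7 kcal/mol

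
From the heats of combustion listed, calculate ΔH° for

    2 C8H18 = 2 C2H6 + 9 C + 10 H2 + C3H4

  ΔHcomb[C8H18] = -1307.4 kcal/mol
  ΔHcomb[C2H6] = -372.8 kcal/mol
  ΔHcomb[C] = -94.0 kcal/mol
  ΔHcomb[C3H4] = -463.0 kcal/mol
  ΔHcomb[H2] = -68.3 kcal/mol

ΔH° = 122.8 kcal/mol

Using ΔH = Σ nΔHc°(reactants) − Σ nΔHc°(products):
= [2·(-1307.4)] − [2·(-372.8) + 9·(-94.0) + 10·(-68.3) + 1·(-463.0)]
= 122.8 kcal/mol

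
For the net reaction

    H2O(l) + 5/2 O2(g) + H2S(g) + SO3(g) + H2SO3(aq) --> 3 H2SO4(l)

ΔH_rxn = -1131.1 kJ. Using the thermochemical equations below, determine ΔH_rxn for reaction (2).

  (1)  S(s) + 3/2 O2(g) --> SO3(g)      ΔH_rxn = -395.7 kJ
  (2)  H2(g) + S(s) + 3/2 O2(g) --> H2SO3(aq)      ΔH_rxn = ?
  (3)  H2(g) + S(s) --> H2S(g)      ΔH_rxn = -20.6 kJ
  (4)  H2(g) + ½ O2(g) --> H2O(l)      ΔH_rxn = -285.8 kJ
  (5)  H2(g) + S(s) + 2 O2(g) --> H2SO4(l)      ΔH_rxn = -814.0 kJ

ΔH_rxn = -608.8 kJ

(1) reversed: +395.7 kJ
(2) reversed: contributes −x
(3) reversed: +20.6 kJ
(4) reversed: +285.8 kJ
(5) × 3: (3)·(-814.0) = -2442.0 kJ
-1131.1 = (+395.7) + (+20.6) + (+285.8) + (-2442.0) − x
x = (-1131.1 − (-1739.9)) / (-1) = -608.8 kJ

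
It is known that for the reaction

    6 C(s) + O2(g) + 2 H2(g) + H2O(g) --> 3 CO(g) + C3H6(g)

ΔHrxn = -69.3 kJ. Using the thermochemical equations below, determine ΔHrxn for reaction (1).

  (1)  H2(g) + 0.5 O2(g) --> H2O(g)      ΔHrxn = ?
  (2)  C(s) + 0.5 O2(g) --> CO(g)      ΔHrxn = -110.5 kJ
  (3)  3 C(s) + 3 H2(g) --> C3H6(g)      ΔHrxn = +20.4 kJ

ΔHrxn = -241.8 kJ

(1) reversed: contributes −x
(2) × 3: (3)·(-110.5) = -331.5 kJ
(3) as written: +20.4 kJ
-69.3 = (-331.5) + (+20.4) − x
x = (-69.3 − (-311.1)) / (-1) = -241.8 kJ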